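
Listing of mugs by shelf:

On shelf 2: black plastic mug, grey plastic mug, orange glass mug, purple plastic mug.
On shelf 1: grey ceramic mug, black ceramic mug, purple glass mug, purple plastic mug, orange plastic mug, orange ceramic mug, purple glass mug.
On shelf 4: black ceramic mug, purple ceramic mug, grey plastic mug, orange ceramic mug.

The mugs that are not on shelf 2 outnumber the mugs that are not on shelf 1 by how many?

3

mugs that are not on shelf 2: 11.
mugs that are not on shelf 1: 8.
11 − 8 = 3.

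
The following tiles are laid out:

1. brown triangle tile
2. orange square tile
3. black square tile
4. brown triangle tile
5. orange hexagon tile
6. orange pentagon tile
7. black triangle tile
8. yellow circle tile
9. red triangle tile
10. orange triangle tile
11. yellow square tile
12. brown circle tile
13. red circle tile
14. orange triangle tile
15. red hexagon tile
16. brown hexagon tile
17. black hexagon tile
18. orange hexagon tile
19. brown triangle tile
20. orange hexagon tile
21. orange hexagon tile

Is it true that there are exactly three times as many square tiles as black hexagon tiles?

square tiles: 3.
black hexagon tiles: 1.
The claim requires 3 = 3 × 1 = 3, which holds.

True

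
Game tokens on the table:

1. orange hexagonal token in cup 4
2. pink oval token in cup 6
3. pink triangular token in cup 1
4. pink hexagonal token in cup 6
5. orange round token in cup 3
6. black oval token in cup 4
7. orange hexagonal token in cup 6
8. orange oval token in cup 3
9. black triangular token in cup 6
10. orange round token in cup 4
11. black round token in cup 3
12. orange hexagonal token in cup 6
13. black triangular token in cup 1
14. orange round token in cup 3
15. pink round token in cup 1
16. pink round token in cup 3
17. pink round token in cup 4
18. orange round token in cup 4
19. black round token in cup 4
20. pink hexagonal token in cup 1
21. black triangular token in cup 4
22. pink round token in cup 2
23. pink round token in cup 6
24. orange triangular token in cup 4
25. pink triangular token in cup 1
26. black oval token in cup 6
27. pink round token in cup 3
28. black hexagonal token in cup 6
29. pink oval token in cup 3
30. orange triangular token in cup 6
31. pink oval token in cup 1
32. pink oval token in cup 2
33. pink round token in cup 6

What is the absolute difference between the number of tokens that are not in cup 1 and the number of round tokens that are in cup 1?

26

tokens that are not in cup 1: 27. round tokens in cup 1: 1.
|27 − 1| = 27 − 1 = 26.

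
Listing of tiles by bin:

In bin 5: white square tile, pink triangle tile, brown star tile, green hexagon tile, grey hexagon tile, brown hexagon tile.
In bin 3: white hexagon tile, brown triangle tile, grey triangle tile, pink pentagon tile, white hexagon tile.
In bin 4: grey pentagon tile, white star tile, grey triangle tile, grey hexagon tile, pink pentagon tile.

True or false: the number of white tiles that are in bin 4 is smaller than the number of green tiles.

|white tiles in bin 4| = 1.
|green tiles| = 1.
The claim requires 1 < 1, which does not hold.

False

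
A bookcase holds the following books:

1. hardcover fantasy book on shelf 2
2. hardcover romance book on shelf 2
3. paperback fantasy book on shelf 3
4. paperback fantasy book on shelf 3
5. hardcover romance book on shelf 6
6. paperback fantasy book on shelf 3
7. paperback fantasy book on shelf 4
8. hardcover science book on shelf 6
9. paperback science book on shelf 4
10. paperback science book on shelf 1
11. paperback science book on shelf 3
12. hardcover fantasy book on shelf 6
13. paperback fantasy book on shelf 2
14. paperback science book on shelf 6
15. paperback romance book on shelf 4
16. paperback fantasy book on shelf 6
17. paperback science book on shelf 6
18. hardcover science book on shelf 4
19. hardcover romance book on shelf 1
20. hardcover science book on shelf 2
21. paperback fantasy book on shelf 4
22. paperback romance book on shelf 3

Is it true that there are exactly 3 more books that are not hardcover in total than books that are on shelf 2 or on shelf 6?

|books that are not hardcover| = 14.
|books on shelf 2 or on shelf 6| = 10.
The claim requires 14 − 10 (= 4) to equal 3, which does not hold.

False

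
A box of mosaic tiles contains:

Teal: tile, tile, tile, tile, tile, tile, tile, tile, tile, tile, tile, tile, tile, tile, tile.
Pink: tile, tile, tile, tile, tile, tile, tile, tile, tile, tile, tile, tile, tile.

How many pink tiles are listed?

13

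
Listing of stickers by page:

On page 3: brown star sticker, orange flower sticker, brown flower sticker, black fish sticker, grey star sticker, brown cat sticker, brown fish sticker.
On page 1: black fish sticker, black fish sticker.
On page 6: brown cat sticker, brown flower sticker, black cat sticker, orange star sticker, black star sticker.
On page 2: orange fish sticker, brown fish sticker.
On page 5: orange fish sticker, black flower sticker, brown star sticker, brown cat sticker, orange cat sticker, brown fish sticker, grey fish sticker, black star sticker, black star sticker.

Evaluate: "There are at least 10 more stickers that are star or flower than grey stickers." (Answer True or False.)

There are 11 stickers that are star or flower.
There are 2 grey stickers.
The claim requires 11 − 2 = 9 ≥ 10, which does not hold.

False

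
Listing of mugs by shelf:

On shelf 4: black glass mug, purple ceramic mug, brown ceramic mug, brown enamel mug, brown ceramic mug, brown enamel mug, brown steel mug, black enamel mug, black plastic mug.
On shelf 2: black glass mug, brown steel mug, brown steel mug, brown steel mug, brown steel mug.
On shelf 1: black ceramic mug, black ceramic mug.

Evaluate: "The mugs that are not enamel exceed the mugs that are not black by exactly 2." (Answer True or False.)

False

mugs that are not enamel: 13.
mugs that are not black: 10.
The claim requires 13 − 10 (= 3) to equal 2, which does not hold.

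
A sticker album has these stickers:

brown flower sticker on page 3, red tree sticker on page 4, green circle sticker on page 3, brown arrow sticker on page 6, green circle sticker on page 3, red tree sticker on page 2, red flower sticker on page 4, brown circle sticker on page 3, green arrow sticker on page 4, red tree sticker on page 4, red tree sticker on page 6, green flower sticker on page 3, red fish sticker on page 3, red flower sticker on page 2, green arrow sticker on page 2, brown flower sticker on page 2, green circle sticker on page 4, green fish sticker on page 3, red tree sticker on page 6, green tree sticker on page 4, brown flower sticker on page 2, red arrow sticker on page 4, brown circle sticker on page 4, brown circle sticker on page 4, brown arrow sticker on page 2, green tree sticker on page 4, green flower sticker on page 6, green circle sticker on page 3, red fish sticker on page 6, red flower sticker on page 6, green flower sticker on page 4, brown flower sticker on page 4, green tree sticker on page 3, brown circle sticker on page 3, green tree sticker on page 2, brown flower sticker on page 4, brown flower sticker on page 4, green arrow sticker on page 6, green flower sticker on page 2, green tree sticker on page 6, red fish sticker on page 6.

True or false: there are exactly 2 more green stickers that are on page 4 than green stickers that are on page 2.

green stickers on page 4: 5.
green stickers on page 2: 3.
The claim requires 5 − 3 (= 2) to equal 2, which holds.

True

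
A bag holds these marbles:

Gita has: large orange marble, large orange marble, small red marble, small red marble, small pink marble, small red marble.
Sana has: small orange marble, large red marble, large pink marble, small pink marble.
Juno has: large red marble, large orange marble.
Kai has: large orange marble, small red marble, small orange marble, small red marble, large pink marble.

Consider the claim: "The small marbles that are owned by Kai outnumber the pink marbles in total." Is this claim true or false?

False

|small marbles owned by Kai| = 3.
|pink marbles| = 4.
The claim requires 3 > 4, which does not hold.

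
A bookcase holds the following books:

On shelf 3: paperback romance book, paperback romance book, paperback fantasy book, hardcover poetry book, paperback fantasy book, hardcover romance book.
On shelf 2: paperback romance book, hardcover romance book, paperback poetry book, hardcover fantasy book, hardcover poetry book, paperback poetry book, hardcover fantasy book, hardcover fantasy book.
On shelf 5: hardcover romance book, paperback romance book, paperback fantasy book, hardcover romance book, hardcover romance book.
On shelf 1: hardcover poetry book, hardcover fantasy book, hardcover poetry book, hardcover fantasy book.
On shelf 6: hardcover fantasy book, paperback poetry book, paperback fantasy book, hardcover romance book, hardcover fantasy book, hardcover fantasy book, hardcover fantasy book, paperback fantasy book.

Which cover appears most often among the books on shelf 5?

Counts by cover (restricted to books on shelf 5): hardcover 3, paperback 2.
The maximum is 3, held uniquely by hardcover.

hardcover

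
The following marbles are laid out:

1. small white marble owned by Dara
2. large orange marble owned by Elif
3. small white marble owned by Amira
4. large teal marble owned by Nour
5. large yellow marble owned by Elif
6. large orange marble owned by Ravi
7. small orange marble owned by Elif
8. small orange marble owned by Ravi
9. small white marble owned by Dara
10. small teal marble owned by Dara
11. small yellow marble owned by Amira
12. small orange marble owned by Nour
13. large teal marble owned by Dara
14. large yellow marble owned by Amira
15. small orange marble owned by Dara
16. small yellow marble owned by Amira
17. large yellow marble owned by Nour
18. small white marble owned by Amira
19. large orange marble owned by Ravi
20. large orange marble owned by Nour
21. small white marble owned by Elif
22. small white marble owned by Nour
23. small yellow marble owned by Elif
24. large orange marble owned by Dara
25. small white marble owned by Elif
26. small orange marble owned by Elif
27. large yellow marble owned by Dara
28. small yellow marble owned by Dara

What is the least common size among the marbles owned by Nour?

Counts by size (restricted to marbles owned by Nour): large 3, small 2.
The minimum is 2, held uniquely by small.

small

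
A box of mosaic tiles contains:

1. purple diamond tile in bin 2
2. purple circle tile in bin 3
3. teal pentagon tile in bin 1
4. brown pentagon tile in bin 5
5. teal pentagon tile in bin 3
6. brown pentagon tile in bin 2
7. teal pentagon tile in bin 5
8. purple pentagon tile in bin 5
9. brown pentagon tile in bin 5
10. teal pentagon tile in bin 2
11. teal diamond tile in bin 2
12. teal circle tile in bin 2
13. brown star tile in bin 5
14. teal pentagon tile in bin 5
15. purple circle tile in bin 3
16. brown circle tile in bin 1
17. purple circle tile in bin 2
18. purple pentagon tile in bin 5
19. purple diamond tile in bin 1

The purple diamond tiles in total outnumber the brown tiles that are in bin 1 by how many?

1

purple diamond tiles: 2.
brown tiles in bin 1: 1.
2 − 1 = 1.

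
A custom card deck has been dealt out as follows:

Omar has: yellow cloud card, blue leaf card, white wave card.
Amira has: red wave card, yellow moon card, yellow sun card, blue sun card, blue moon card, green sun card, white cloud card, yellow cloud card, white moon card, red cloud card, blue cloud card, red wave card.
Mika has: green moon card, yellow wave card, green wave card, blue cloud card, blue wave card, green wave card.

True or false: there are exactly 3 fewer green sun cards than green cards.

There is 1 green sun card.
There are 4 green cards.
The claim requires 4 − 1 (= 3) to equal 3, which holds.

True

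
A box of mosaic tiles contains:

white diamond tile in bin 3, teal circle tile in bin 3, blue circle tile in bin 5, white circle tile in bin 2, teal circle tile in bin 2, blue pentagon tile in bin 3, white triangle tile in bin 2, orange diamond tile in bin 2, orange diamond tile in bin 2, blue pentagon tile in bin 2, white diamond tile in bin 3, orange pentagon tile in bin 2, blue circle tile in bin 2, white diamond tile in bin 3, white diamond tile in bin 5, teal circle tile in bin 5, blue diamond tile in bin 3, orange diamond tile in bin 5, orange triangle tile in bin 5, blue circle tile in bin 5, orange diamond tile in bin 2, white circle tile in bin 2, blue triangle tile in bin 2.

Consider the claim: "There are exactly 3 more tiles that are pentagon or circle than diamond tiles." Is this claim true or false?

|tiles that are pentagon or circle| = 11.
|diamond tiles| = 9.
The claim requires 11 − 9 (= 2) to equal 3, which does not hold.

False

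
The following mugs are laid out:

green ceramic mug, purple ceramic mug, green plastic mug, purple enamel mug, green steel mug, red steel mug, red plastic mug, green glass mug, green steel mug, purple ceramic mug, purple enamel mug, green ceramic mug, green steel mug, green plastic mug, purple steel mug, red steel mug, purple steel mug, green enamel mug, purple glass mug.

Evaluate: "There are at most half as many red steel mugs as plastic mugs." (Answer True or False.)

False

|red steel mugs| = 2.
|plastic mugs| = 3.
The claim requires 2 × 2 = 4 ≤ 3, which does not hold.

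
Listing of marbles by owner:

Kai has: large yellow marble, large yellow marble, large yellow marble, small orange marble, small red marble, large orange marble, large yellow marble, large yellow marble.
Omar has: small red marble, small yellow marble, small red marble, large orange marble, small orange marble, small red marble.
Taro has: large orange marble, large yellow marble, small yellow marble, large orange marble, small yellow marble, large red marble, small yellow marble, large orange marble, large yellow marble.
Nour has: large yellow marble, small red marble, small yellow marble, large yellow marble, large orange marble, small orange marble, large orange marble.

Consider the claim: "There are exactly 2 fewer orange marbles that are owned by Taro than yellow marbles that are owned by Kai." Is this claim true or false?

orange marbles owned by Taro: 3.
yellow marbles owned by Kai: 5.
The claim requires 5 − 3 (= 2) to equal 2, which holds.

True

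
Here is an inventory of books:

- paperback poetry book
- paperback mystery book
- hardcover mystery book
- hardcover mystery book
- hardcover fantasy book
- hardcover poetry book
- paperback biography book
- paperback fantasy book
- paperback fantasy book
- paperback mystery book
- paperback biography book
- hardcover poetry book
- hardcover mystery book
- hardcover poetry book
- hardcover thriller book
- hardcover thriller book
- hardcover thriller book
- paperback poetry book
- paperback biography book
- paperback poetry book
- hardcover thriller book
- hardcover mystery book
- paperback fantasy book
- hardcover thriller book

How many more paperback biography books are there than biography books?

paperback biography books: 3.
biography books: 3.
3 − 3 = 0.

0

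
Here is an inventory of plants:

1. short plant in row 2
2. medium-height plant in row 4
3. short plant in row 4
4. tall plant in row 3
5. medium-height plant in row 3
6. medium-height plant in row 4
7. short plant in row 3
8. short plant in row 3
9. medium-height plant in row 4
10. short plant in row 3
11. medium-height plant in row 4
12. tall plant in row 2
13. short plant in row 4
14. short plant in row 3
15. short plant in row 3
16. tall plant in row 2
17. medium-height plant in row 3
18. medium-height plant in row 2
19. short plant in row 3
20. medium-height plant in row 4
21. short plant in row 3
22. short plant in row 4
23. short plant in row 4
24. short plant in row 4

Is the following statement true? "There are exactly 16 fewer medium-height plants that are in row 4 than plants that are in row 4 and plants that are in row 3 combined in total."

False

medium-height plants in row 4: 5.
plants in row 4: 10; plants in row 3: 10; combined: 10 + 10 = 20.
The claim requires 20 − 5 (= 15) to equal 16, which does not hold.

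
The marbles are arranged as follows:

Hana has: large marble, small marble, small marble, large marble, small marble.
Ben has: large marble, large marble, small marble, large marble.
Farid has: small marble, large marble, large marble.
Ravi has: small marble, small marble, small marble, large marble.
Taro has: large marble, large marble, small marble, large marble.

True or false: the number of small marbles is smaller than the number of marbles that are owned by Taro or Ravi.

False

There are 9 small marbles.
Count of marbles owned by Taro or Ravi: 8.
The claim requires 9 < 8, which does not hold.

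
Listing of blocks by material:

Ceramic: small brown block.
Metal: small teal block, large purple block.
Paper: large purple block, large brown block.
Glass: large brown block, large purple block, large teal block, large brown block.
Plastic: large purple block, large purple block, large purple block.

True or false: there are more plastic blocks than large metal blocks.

True

There are 3 plastic blocks.
There is 1 large metal block.
The claim requires 3 > 1, which holds.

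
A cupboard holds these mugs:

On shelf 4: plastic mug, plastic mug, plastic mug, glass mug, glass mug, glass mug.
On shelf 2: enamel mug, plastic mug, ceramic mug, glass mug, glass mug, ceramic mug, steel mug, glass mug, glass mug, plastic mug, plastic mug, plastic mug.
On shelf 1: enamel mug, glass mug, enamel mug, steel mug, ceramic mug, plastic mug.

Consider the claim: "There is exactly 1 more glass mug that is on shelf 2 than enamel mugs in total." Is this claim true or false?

There are 4 glass mugs on shelf 2.
There are 3 enamel mugs.
The claim requires 4 − 3 (= 1) to equal 1, which holds.

True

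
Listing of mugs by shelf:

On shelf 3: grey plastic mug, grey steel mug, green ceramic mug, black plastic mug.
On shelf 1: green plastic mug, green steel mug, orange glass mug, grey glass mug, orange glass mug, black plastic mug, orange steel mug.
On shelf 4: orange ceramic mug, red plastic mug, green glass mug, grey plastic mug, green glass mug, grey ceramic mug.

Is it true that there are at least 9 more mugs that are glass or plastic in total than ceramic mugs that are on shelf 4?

True

mugs that are glass or plastic: 11.
ceramic mugs on shelf 4: 2.
The claim requires 11 − 2 = 9 ≥ 9, which holds.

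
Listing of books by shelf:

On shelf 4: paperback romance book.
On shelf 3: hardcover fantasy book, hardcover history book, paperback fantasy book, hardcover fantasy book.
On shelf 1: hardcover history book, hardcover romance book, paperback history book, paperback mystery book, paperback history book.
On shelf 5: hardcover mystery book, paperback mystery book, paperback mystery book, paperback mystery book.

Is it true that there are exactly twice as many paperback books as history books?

paperback books: 8.
history books: 4.
The claim requires 8 = 2 × 4 = 8, which holds.

True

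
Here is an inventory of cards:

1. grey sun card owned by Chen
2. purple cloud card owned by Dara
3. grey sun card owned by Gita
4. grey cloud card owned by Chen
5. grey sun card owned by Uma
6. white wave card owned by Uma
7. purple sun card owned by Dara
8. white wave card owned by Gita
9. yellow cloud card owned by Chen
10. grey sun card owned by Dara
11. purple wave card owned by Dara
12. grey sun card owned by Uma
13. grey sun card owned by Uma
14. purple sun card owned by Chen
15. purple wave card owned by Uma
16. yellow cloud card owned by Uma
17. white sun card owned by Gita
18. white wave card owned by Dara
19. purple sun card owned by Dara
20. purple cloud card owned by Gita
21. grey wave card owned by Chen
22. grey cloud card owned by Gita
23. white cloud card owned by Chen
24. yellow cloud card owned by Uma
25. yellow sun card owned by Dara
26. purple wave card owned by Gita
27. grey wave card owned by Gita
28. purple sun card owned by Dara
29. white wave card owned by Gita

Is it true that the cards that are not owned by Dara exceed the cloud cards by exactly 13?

True

|cards that are not owned by Dara| = 21.
|cloud cards| = 8.
The claim requires 21 − 8 (= 13) to equal 13, which holds.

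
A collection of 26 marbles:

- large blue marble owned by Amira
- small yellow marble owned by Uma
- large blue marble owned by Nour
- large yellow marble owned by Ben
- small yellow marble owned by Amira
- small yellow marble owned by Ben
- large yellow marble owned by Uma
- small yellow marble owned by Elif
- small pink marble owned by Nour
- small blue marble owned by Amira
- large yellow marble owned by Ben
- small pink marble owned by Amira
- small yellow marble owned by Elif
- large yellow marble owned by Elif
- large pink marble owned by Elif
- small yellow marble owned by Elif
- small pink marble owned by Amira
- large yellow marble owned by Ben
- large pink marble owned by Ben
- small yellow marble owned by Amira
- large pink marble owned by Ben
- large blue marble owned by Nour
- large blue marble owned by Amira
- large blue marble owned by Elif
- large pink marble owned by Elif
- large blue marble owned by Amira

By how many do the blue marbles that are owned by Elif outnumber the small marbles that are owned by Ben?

blue marbles owned by Elif: 1.
small marbles owned by Ben: 1.
1 − 1 = 0.

0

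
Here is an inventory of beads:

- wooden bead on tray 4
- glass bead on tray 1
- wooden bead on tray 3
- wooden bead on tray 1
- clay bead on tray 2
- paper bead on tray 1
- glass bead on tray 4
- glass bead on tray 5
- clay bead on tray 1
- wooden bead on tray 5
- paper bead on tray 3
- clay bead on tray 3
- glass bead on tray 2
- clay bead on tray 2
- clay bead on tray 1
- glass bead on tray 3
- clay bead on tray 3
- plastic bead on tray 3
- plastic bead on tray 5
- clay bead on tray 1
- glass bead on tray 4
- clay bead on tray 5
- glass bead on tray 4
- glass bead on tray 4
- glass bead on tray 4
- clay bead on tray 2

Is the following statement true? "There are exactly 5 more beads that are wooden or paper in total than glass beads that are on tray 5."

beads that are wooden or paper: 6.
glass beads on tray 5: 1.
The claim requires 6 − 1 (= 5) to equal 5, which holds.

True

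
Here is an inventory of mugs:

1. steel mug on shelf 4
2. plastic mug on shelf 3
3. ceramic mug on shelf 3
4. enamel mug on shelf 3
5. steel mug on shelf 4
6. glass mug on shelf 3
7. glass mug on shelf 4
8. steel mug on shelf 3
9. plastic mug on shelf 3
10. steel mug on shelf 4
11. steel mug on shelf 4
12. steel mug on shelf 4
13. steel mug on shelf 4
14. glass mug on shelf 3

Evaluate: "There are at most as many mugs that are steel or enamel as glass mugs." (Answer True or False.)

False

|mugs that are steel or enamel| = 8.
|glass mugs| = 3.
The claim requires 8 ≤ 3, which does not hold.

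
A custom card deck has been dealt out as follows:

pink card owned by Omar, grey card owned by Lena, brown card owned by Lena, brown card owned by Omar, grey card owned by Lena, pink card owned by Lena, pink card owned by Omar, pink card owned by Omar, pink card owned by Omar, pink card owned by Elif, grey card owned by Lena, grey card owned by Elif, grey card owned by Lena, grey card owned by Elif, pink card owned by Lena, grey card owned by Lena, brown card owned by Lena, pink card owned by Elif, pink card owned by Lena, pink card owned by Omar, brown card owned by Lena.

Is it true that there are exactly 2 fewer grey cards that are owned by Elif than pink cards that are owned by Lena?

grey cards owned by Elif: 2.
pink cards owned by Lena: 3.
The claim requires 3 − 2 (= 1) to equal 2, which does not hold.

False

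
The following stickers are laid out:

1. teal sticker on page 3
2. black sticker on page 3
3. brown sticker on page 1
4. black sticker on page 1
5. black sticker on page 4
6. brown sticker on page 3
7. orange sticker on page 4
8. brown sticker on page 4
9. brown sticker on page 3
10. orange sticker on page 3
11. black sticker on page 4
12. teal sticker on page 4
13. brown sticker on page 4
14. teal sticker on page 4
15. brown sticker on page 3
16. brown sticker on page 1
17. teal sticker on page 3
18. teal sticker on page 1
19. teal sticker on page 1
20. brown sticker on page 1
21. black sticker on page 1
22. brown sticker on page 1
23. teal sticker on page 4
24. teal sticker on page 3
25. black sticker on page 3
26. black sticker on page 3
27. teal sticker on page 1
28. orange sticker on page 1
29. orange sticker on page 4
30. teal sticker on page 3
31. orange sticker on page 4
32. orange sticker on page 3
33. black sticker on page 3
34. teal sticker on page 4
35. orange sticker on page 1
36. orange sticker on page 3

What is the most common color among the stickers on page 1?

brown

Counts by color (restricted to stickers on page 1): brown 4, teal 3, orange 2, black 2.
The maximum is 4, held uniquely by brown.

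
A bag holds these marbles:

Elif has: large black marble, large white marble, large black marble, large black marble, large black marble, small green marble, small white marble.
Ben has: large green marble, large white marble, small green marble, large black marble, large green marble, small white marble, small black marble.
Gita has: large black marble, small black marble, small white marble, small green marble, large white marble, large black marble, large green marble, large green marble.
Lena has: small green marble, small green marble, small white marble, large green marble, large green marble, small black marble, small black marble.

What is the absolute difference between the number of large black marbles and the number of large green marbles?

1

large black marbles: 7. large green marbles: 6.
|7 − 6| = 7 − 6 = 1.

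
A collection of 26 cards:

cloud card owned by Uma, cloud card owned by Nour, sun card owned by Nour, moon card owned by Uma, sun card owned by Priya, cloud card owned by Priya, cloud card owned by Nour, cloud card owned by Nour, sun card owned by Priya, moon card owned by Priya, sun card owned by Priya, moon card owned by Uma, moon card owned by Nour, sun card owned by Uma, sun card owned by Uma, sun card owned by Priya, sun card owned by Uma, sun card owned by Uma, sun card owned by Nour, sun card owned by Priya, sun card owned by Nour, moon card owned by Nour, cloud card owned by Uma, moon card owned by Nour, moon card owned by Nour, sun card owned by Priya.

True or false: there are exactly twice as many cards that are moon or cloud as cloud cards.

False

|cards that are moon or cloud| = 13.
|cloud cards| = 6.
The claim requires 13 = 2 × 6 = 12, which does not hold.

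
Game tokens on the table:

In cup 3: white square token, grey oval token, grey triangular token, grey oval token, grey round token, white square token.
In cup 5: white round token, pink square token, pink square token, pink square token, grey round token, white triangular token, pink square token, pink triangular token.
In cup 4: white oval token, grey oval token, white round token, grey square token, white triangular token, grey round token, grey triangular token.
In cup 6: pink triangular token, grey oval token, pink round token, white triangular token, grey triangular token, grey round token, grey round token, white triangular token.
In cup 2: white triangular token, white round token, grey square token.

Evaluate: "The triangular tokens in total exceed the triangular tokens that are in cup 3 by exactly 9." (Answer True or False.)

|triangular tokens| = 10.
|triangular tokens in cup 3| = 1.
The claim requires 10 − 1 (= 9) to equal 9, which holds.

True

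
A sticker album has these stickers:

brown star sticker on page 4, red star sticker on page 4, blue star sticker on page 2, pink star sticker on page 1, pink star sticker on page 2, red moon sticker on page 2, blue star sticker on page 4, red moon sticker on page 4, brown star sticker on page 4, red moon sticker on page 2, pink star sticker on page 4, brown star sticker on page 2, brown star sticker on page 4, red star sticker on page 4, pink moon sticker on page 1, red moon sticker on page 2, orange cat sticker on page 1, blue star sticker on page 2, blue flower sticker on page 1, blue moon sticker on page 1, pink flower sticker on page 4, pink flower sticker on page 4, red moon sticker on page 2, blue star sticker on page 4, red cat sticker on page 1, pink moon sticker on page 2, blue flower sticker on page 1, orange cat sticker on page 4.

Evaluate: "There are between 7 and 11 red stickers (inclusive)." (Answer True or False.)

red stickers: 8.
The claim requires 7 ≤ 8 ≤ 11, which holds.

True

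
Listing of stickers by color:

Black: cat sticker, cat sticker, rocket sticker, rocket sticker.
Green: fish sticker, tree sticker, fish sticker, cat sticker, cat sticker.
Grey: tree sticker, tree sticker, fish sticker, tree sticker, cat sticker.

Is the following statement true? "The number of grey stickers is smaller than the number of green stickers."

There are 5 grey stickers.
There are 5 green stickers.
The claim requires 5 < 5, which does not hold.

False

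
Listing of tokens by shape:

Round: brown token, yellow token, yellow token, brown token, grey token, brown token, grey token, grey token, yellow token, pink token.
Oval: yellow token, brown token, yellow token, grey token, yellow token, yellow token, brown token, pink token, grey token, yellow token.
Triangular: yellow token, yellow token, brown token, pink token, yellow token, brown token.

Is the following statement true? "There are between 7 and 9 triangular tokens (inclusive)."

triangular tokens: 6.
The claim requires 7 ≤ 6 ≤ 9, which does not hold.

False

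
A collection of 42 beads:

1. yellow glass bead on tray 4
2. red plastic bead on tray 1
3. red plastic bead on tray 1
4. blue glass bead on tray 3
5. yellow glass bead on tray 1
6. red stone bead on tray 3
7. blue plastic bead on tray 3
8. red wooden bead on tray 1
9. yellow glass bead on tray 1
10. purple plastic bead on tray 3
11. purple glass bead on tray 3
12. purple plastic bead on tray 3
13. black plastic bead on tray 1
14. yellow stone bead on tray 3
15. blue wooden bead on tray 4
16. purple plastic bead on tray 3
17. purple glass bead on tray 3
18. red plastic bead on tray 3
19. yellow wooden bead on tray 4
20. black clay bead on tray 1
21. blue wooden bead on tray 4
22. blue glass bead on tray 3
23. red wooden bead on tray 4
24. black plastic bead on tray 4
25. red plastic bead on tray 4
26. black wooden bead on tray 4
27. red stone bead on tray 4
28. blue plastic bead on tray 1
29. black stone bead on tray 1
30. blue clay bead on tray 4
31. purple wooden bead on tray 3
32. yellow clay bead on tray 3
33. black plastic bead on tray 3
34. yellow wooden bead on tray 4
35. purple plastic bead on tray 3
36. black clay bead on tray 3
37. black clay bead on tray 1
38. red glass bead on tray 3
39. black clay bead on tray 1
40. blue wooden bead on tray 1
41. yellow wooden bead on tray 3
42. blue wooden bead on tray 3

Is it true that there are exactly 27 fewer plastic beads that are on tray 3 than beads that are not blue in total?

False

|plastic beads on tray 3| = 7.
|beads that are not blue| = 33.
The claim requires 33 − 7 (= 26) to equal 27, which does not hold.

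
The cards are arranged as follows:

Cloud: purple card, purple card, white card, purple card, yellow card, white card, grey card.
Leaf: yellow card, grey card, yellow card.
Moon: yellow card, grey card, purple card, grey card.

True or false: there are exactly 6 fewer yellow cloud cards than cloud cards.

True

There is 1 yellow cloud card.
There are 7 cloud cards.
The claim requires 7 − 1 (= 6) to equal 6, which holds.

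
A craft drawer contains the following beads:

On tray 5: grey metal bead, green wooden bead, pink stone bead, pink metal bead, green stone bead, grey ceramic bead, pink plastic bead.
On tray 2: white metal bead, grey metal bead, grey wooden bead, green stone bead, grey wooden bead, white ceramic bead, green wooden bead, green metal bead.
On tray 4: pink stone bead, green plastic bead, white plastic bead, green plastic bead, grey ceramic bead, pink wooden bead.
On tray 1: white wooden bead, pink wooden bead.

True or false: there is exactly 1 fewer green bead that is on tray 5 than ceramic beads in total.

|green beads on tray 5| = 2.
|ceramic beads| = 3.
The claim requires 3 − 2 (= 1) to equal 1, which holds.

True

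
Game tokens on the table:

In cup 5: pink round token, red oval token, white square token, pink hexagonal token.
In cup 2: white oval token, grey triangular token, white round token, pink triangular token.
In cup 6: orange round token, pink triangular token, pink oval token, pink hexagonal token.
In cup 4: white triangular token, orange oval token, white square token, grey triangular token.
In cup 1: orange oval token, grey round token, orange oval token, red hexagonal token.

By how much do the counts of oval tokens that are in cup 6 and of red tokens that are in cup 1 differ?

oval tokens in cup 6: 1. red tokens in cup 1: 1.
|1 − 1| = 1 − 1 = 0.

0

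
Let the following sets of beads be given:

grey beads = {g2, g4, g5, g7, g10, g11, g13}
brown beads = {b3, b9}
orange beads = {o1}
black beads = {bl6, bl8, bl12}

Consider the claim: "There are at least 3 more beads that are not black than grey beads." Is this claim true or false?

beads that are not black: 10.
grey beads: 7.
The claim requires 10 − 7 = 3 ≥ 3, which holds.

True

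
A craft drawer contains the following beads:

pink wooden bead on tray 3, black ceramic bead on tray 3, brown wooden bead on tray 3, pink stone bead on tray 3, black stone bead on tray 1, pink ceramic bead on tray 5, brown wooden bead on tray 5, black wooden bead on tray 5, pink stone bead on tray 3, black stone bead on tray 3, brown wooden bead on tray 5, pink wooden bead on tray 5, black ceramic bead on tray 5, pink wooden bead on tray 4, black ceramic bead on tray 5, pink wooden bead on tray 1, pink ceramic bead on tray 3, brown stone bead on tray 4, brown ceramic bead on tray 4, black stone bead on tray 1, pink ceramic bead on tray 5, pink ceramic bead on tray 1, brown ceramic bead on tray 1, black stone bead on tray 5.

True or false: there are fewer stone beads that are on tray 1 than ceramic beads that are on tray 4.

False

stone beads on tray 1: 2.
ceramic beads on tray 4: 1.
The claim requires 2 < 1, which does not hold.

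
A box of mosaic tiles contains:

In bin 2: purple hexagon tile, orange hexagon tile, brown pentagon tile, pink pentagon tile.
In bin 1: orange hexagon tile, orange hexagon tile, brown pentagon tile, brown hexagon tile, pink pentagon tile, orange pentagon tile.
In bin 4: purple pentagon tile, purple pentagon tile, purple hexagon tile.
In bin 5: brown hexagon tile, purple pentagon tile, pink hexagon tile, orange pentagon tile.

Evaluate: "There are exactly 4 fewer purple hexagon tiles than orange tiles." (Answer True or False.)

False

There are 2 purple hexagon tiles.
There are 5 orange tiles.
The claim requires 5 − 2 (= 3) to equal 4, which does not hold.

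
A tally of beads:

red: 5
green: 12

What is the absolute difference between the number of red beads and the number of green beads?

red beads: 5. green beads: 12.
|5 − 12| = 12 − 5 = 7.

7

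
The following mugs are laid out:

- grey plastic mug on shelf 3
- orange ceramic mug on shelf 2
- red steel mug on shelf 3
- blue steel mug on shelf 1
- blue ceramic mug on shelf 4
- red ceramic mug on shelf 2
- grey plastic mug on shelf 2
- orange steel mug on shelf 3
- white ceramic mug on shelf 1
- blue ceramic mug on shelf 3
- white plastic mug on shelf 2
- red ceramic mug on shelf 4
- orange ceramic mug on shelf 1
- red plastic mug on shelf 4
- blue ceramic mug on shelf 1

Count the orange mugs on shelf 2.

1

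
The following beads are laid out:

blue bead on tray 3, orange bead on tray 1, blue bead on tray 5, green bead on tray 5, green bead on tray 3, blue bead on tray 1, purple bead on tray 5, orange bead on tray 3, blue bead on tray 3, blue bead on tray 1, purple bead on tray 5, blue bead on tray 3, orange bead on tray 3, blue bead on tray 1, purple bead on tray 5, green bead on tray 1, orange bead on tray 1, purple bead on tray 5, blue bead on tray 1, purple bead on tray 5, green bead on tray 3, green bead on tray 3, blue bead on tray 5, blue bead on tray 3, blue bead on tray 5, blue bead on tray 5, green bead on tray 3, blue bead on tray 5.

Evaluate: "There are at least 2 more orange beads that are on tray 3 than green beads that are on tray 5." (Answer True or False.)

False

|orange beads on tray 3| = 2.
|green beads on tray 5| = 1.
The claim requires 2 − 1 = 1 ≥ 2, which does not hold.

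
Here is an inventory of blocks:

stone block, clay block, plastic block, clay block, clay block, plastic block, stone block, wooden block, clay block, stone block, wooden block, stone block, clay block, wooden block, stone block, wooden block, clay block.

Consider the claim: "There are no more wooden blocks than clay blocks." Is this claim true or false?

|wooden blocks| = 4.
|clay blocks| = 6.
The claim requires 4 ≤ 6, which holds.

True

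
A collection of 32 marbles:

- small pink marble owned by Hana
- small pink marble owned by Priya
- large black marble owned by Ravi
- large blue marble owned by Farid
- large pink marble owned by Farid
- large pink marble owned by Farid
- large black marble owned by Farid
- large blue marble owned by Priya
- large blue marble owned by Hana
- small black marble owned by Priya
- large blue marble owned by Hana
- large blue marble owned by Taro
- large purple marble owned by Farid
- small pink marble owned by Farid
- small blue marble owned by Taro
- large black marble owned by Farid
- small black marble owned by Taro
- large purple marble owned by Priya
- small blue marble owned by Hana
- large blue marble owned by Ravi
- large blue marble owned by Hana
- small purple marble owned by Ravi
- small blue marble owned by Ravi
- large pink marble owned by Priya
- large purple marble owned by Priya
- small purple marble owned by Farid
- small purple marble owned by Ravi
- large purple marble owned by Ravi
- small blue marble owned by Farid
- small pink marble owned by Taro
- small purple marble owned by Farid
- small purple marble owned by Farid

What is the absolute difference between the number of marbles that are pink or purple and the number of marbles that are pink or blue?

2

marbles that are pink or purple: 16. marbles that are pink or blue: 18.
|16 − 18| = 18 − 16 = 2.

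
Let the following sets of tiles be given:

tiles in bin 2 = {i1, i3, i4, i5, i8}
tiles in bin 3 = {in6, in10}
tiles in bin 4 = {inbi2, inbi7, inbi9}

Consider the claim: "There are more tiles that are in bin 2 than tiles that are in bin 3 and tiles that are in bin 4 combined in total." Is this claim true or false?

False

|tiles in bin 2| = 5.
tiles in bin 3: 2; tiles in bin 4: 3; combined: 2 + 3 = 5.
The claim requires 5 > 5, which does not hold.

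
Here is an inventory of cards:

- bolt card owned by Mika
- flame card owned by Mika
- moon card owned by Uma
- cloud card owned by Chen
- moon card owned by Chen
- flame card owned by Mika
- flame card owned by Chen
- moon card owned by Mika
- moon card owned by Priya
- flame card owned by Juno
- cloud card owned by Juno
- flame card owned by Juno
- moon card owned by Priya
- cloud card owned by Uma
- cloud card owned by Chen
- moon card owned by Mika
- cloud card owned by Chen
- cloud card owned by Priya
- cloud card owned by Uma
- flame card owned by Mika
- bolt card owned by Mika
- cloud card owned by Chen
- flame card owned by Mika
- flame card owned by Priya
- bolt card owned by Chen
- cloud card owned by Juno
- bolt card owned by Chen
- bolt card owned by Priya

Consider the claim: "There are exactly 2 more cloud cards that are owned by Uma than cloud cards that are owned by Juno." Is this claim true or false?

cloud cards owned by Uma: 2.
cloud cards owned by Juno: 2.
The claim requires 2 − 2 (= 0) to equal 2, which does not hold.

False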